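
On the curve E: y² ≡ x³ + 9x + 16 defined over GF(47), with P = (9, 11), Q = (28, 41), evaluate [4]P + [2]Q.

First 4P:
Repeated addition: build up to 4P.
2P: tangent at (9, 11): λ = (3·9² + 9)/(2·11) ≡ 17/22. 22⁻¹ ≡ 15 (mod 47), so λ ≡ 17·15 ≡ 20.
  x = λ² - 9 - 9 = 400 - 18 ≡ 6; y = λ·(9 - 6) - 11 ≡ 2. → (6, 2)
3P: (6, 2) + (9, 11). λ = (11 - 2)/(9 - 6) ≡ 9/3 mod 47. 3⁻¹ ≡ 16 (mod 47), so λ ≡ 3.
  x = λ² - 6 - 9 = 9 - 15 ≡ 41; y = λ·(6 - 41) - 2 ≡ 34. → (41, 34)
4P: (41, 34) + (9, 11). λ = (11 - 34)/(9 - 41) ≡ 24/15 mod 47. 15⁻¹ ≡ 22 (mod 47), so λ ≡ 11.
  x = λ² - 41 - 9 = 121 - 50 ≡ 24; y = λ·(41 - 24) - 34 ≡ 12. → (24, 12)
4P = (24, 12).
Next 2Q:
Repeated addition: build up to 2Q.
2Q: tangent at (28, 41): λ = (3·28² + 9)/(2·41) ≡ 11/35. 35⁻¹ ≡ 43 (mod 47), so λ ≡ 11·43 ≡ 3.
  x = λ² - 28 - 28 = 9 - 56 ≡ 0; y = λ·(28 - 0) - 41 ≡ 43. → (0, 43)
2Q = (0, 43).
Finally 4P + 2Q:
(24, 12) + (0, 43). λ = (43 - 12)/(0 - 24) ≡ 31/23 mod 47. 23⁻¹ ≡ 45 (mod 47), so λ ≡ 32.
  x = λ² - 24 - 0 = 1024 - 24 ≡ 13; y = λ·(24 - 13) - 12 ≡ 11. → (13, 11)

(13, 11)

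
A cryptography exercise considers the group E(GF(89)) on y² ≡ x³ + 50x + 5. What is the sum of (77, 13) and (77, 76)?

O

The two points share x = 77 and their y-coordinates satisfy 13 + 76 ≡ 0 (mod 89), so they are inverses. Their sum is ∞.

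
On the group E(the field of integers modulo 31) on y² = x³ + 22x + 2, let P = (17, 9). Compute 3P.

(19, 5)

Repeated addition: build up to 3P.
2P: tangent at (17, 9): λ = (3·17² + 22)/(2·9) ≡ 21/18. 18⁻¹ ≡ 19 (mod 31) since 18·19 = 342 ≡ 1, so λ ≡ 21·19 ≡ 27.
  x = λ² - 17 - 17 = 729 - 34 ≡ 13; y = λ·(17 - 13) - 9 ≡ 6. → (13, 6)
3P: (13, 6) + (17, 9). λ = (9 - 6)/(17 - 13) ≡ 3/4 mod 31. 4⁻¹ ≡ 8 (mod 31), so λ ≡ 24.
  x = λ² - 13 - 17 = 576 - 30 ≡ 19; y = λ·(13 - 19) - 6 ≡ 5. → (19, 5)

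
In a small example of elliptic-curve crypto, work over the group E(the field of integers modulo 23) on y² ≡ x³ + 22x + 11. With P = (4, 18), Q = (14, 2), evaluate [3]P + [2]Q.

First 3P:
Repeated addition: build up to 3P.
2P: tangent at (4, 18): λ = (3·4² + 22)/(2·18) ≡ 1/13. 13⁻¹ ≡ 16 (mod 23), so λ ≡ 1·16 ≡ 16.
  x = λ² - 4 - 4 = 256 - 8 ≡ 18; y = λ·(4 - 18) - 18 ≡ 11. → (18, 11)
3P: (18, 11) + (4, 18). λ = (18 - 11)/(4 - 18) ≡ 7/9 mod 23. 9⁻¹ ≡ 18 (mod 23) since 9·18 = 162 ≡ 1, so λ ≡ 11.
  x = λ² - 18 - 4 = 121 - 22 ≡ 7; y = λ·(18 - 7) - 11 ≡ 18. → (7, 18)
3P = (7, 18).
Next 2Q:
Repeated addition: build up to 2Q.
2Q: tangent at (14, 2): λ = (3·14² + 22)/(2·2) ≡ 12/4. 4⁻¹ ≡ 6 (mod 23), so λ ≡ 12·6 ≡ 3.
  x = λ² - 14 - 14 = 9 - 28 ≡ 4; y = λ·(14 - 4) - 2 ≡ 5. → (4, 5)
2Q = (4, 5).
Finally 3P + 2Q:
(7, 18) + (4, 5). λ = (5 - 18)/(4 - 7) ≡ 10/20 mod 23. 20⁻¹ ≡ 15 (mod 23), so λ ≡ 12.
  x = λ² - 7 - 4 = 144 - 11 ≡ 18; y = λ·(7 - 18) - 18 ≡ 11. → (18, 11)

(18, 11)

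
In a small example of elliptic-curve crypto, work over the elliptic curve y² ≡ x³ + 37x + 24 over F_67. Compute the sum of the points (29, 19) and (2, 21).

(29, 19) + (2, 21). λ = (21 - 19)/(2 - 29) ≡ 2/40 mod 67. 40⁻¹ ≡ 62 (mod 67), so λ ≡ 57.
  x = λ² - 29 - 2 = 3249 - 31 ≡ 2; y = λ·(29 - 2) - 19 ≡ 46. → (2, 46)

(2, 46)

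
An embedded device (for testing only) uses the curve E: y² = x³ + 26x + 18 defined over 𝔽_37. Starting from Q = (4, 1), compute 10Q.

Double-and-add on 10 = (1010)₂. Start with Q = (4, 1) for the leading 1-bit.
double: tangent at (4, 1): λ = (3·4² + 26)/(2·1) ≡ 0/2. 2⁻¹ ≡ 19 (mod 37), so λ ≡ 0·19 ≡ 0.
  x = λ² - 4 - 4 = 0 - 8 ≡ 29; y = λ·(4 - 29) - 1 ≡ 36. → (29, 36)
double: tangent at (29, 36): λ = (3·29² + 26)/(2·36) ≡ 33/35. 35⁻¹ ≡ 18 (mod 37), so λ ≡ 33·18 ≡ 2.
  x = λ² - 29 - 29 = 4 - 58 ≡ 20; y = λ·(29 - 20) - 36 ≡ 19. → (20, 19)
add Q: (20, 19) + (4, 1). λ = (1 - 19)/(4 - 20) ≡ 19/21 mod 37. 21⁻¹ ≡ 30 (mod 37), so λ ≡ 15.
  x = λ² - 20 - 4 = 225 - 24 ≡ 16; y = λ·(20 - 16) - 19 ≡ 4. → (16, 4)
double: tangent at (16, 4): λ = (3·16² + 26)/(2·4) ≡ 17/8. 8⁻¹ ≡ 14 (mod 37), so λ ≡ 17·14 ≡ 16.
  x = λ² - 16 - 16 = 256 - 32 ≡ 2; y = λ·(16 - 2) - 4 ≡ 35. → (2, 35)

(2, 35)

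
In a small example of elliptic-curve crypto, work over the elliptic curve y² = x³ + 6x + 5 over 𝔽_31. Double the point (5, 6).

(22, 11)

tangent at (5, 6): λ = (3·5² + 6)/(2·6) ≡ 19/12. 12⁻¹ ≡ 13 (mod 31), so λ ≡ 19·13 ≡ 30.
  x = λ² - 5 - 5 = 900 - 10 ≡ 22; y = λ·(5 - 22) - 6 ≡ 11. → (22, 11)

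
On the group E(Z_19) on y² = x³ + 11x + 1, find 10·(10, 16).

Write Q = (10, 16).
Double-and-add on 10 = (1010)₂. Start with Q = (10, 16) for the leading 1-bit.
double: tangent at (10, 16): λ = (3·10² + 11)/(2·16) ≡ 7/13. 13⁻¹ ≡ 3 (mod 19), so λ ≡ 7·3 ≡ 2.
  x = λ² - 10 - 10 = 4 - 20 ≡ 3; y = λ·(10 - 3) - 16 ≡ 17. → (3, 17)
double: tangent at (3, 17): λ = (3·3² + 11)/(2·17) ≡ 0/15. 15⁻¹ ≡ 14 (mod 19) since 15·14 = 210 ≡ 1, so λ ≡ 0·14 ≡ 0.
  x = λ² - 3 - 3 = 0 - 6 ≡ 13; y = λ·(3 - 13) - 17 ≡ 2. → (13, 2)
add Q: (13, 2) + (10, 16). λ = (16 - 2)/(10 - 13) ≡ 14/16 mod 19. 16⁻¹ ≡ 6 (mod 19) since 16·6 = 96 ≡ 1, so λ ≡ 8.
  x = λ² - 13 - 10 = 64 - 23 ≡ 3; y = λ·(13 - 3) - 2 ≡ 2. → (3, 2)
double: tangent at (3, 2): λ = (3·3² + 11)/(2·2) ≡ 0/4. 4⁻¹ ≡ 5 (mod 19) since 4·5 = 20 ≡ 1, so λ ≡ 0·5 ≡ 0.
  x = λ² - 3 - 3 = 0 - 6 ≡ 13; y = λ·(3 - 13) - 2 ≡ 17. → (13, 17)

(13, 17)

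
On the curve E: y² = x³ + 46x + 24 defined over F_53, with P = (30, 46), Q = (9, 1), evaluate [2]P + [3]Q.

First 2P:
Repeated addition: build up to 2P.
2P: tangent at (30, 46): λ = (3·30² + 46)/(2·46) ≡ 43/39. 39⁻¹ ≡ 34 (mod 53) since 39·34 = 1326 ≡ 1, so λ ≡ 43·34 ≡ 31.
  x = λ² - 30 - 30 = 961 - 60 ≡ 0; y = λ·(30 - 0) - 46 ≡ 36. → (0, 36)
2P = (0, 36).
Next 3Q:
Repeated addition: build up to 3Q.
2Q: tangent at (9, 1): λ = (3·9² + 46)/(2·1) ≡ 24/2. 2⁻¹ ≡ 27 (mod 53), so λ ≡ 24·27 ≡ 12.
  x = λ² - 9 - 9 = 144 - 18 ≡ 20; y = λ·(9 - 20) - 1 ≡ 26. → (20, 26)
3Q: (20, 26) + (9, 1). λ = (1 - 26)/(9 - 20) ≡ 28/42 mod 53. 42⁻¹ ≡ 24 (mod 53) since 42·24 = 1008 ≡ 1, so λ ≡ 36.
  x = λ² - 20 - 9 = 1296 - 29 ≡ 48; y = λ·(20 - 48) - 26 ≡ 26. → (48, 26)
3Q = (48, 26).
Finally 2P + 3Q:
(0, 36) + (48, 26). λ = (26 - 36)/(48 - 0) ≡ 43/48 mod 53. 48⁻¹ ≡ 21 (mod 53), so λ ≡ 2.
  x = λ² - 0 - 48 = 4 - 48 ≡ 9; y = λ·(0 - 9) - 36 ≡ 52. → (9, 52)

(9, 52)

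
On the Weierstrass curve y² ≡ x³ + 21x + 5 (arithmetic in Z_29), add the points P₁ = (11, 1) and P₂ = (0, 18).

(11, 1) + (0, 18). λ = (18 - 1)/(0 - 11) ≡ 17/18 mod 29. 18⁻¹ ≡ 21 (mod 29), so λ ≡ 9.
  x = λ² - 11 - 0 = 81 - 11 ≡ 12; y = λ·(11 - 12) - 1 ≡ 19. → (12, 19)

(12, 19)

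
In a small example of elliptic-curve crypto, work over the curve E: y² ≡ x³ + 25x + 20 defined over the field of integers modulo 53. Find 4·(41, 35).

(49, 11)

Write P = (41, 35).
Repeated addition: build up to 4P.
2P: tangent at (41, 35): λ = (3·41² + 25)/(2·35) ≡ 33/17. 17⁻¹ ≡ 25 (mod 53), so λ ≡ 33·25 ≡ 30.
  x = λ² - 41 - 41 = 900 - 82 ≡ 23; y = λ·(41 - 23) - 35 ≡ 28. → (23, 28)
3P: (23, 28) + (41, 35). λ = (35 - 28)/(41 - 23) ≡ 7/18 mod 53. 18⁻¹ ≡ 3 (mod 53), so λ ≡ 21.
  x = λ² - 23 - 41 = 441 - 64 ≡ 6; y = λ·(23 - 6) - 28 ≡ 11. → (6, 11)
4P: (6, 11) + (41, 35). λ = (35 - 11)/(41 - 6) ≡ 24/35 mod 53. 35⁻¹ ≡ 50 (mod 53), so λ ≡ 34.
  x = λ² - 6 - 41 = 1156 - 47 ≡ 49; y = λ·(6 - 49) - 11 ≡ 11. → (49, 11)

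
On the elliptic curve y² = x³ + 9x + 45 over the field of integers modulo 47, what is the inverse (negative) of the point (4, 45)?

-(4, 45) = (4, -45 mod 47) = (4, 2).

(4, 2)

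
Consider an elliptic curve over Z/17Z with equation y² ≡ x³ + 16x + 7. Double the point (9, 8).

(15, 16)

tangent at (9, 8): λ = (3·9² + 16)/(2·8) ≡ 4/16. 16⁻¹ ≡ 16 (mod 17), so λ ≡ 4·16 ≡ 13.
  x = λ² - 9 - 9 = 169 - 18 ≡ 15; y = λ·(9 - 15) - 8 ≡ 16. → (15, 16)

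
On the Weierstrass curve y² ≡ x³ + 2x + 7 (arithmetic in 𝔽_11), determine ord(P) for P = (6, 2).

2P: tangent at (6, 2): λ = (3·6² + 2)/(2·2) ≡ 0/4. 4⁻¹ ≡ 3 (mod 11), so λ ≡ 0·3 ≡ 0.
  x = λ² - 6 - 6 = 0 - 12 ≡ 10; y = λ·(6 - 10) - 2 ≡ 9. → (10, 9)
3P: (10, 9) + (6, 2). λ = (2 - 9)/(6 - 10) ≡ 4/7 mod 11. 7⁻¹ ≡ 8 (mod 11) since 7·8 = 56 ≡ 1, so λ ≡ 10.
  x = λ² - 10 - 6 = 100 - 16 ≡ 7; y = λ·(10 - 7) - 9 ≡ 10. → (7, 10)
4P: (7, 10) + (6, 2). λ = (2 - 10)/(6 - 7) ≡ 3/10 mod 11. 10⁻¹ ≡ 10 (mod 11) since 10·10 = 100 ≡ 1, so λ ≡ 8.
  x = λ² - 7 - 6 = 64 - 13 ≡ 7; y = λ·(7 - 7) - 10 ≡ 1. → (7, 1)
5P: (7, 1) + (6, 2). λ = (2 - 1)/(6 - 7) ≡ 1/10 mod 11. 10⁻¹ ≡ 10 (mod 11), so λ ≡ 10.
  x = λ² - 7 - 6 = 100 - 13 ≡ 10; y = λ·(7 - 10) - 1 ≡ 2. → (10, 2)
6P: (10, 2) + (6, 2). λ = (2 - 2)/(6 - 10) ≡ 0/7 mod 11. 7⁻¹ ≡ 8 (mod 11) since 7·8 = 56 ≡ 1, so λ ≡ 0.
  x = λ² - 10 - 6 = 0 - 16 ≡ 6; y = λ·(10 - 6) - 2 ≡ 9. → (6, 9)
7P: (6, 9) + (6, 2): same x and y₁ ≡ -y₂, so the sum is the point at infinity.
7P = the point at infinity, so the order is 7.

7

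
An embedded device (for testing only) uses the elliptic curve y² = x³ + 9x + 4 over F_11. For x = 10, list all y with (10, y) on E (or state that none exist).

x³ + 9x + 4 = 1094 ≡ 5 (mod 11).
Square roots of 5 mod 11: 4 and 7 (since 4² = 16 ≡ 5).

4, 7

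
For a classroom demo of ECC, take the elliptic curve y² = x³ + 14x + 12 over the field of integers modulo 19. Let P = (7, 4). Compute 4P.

Repeated addition: build up to 4P.
2P: tangent at (7, 4): λ = (3·7² + 14)/(2·4) ≡ 9/8. 8⁻¹ ≡ 12 (mod 19), so λ ≡ 9·12 ≡ 13.
  x = λ² - 7 - 7 = 169 - 14 ≡ 3; y = λ·(7 - 3) - 4 ≡ 10. → (3, 10)
3P: (3, 10) + (7, 4). λ = (4 - 10)/(7 - 3) ≡ 13/4 mod 19. 4⁻¹ ≡ 5 (mod 19), so λ ≡ 8.
  x = λ² - 3 - 7 = 64 - 10 ≡ 16; y = λ·(3 - 16) - 10 ≡ 0. → (16, 0)
4P: (16, 0) + (7, 4). λ = (4 - 0)/(7 - 16) ≡ 4/10 mod 19. 10⁻¹ ≡ 2 (mod 19) since 10·2 = 20 ≡ 1, so λ ≡ 8.
  x = λ² - 16 - 7 = 64 - 23 ≡ 3; y = λ·(16 - 3) - 0 ≡ 9. → (3, 9)

(3, 9)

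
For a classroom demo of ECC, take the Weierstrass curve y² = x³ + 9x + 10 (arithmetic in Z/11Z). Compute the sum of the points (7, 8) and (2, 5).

(5, 2)

(7, 8) + (2, 5). λ = (5 - 8)/(2 - 7) ≡ 8/6 mod 11. 6⁻¹ ≡ 2 (mod 11) since 6·2 = 12 ≡ 1, so λ ≡ 5.
  x = λ² - 7 - 2 = 25 - 9 ≡ 5; y = λ·(7 - 5) - 8 ≡ 2. → (5, 2)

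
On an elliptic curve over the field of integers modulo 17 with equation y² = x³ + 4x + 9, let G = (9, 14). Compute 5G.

Repeated addition: build up to 5G.
2G: tangent at (9, 14): λ = (3·9² + 4)/(2·14) ≡ 9/11. 11⁻¹ ≡ 14 (mod 17) since 11·14 = 154 ≡ 1, so λ ≡ 9·14 ≡ 7.
  x = λ² - 9 - 9 = 49 - 18 ≡ 14; y = λ·(9 - 14) - 14 ≡ 2. → (14, 2)
3G: (14, 2) + (9, 14). λ = (14 - 2)/(9 - 14) ≡ 12/12 mod 17. 12⁻¹ ≡ 10 (mod 17) since 12·10 = 120 ≡ 1, so λ ≡ 1.
  x = λ² - 14 - 9 = 1 - 23 ≡ 12; y = λ·(14 - 12) - 2 ≡ 0. → (12, 0)
4G: (12, 0) + (9, 14). λ = (14 - 0)/(9 - 12) ≡ 14/14 mod 17. 14⁻¹ ≡ 11 (mod 17), so λ ≡ 1.
  x = λ² - 12 - 9 = 1 - 21 ≡ 14; y = λ·(12 - 14) - 0 ≡ 15. → (14, 15)
5G: (14, 15) + (9, 14). λ = (14 - 15)/(9 - 14) ≡ 16/12 mod 17. 12⁻¹ ≡ 10 (mod 17), so λ ≡ 7.
  x = λ² - 14 - 9 = 49 - 23 ≡ 9; y = λ·(14 - 9) - 15 ≡ 3. → (9, 3)

(9, 3)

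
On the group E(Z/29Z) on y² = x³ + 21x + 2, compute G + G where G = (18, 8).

tangent at (18, 8): λ = (3·18² + 21)/(2·8) ≡ 7/16. 16⁻¹ ≡ 20 (mod 29) since 16·20 = 320 ≡ 1, so λ ≡ 7·20 ≡ 24.
  x = λ² - 18 - 18 = 576 - 36 ≡ 18; y = λ·(18 - 18) - 8 ≡ 21. → (18, 21)

(18, 21)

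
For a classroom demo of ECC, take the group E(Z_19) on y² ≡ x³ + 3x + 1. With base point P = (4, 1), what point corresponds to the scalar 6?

Repeated addition: build up to 6P.
2P: tangent at (4, 1): λ = (3·4² + 3)/(2·1) ≡ 13/2. 2⁻¹ ≡ 10 (mod 19), so λ ≡ 13·10 ≡ 16.
  x = λ² - 4 - 4 = 256 - 8 ≡ 1; y = λ·(4 - 1) - 1 ≡ 9. → (1, 9)
3P: (1, 9) + (4, 1). λ = (1 - 9)/(4 - 1) ≡ 11/3 mod 19. 3⁻¹ ≡ 13 (mod 19) since 3·13 = 39 ≡ 1, so λ ≡ 10.
  x = λ² - 1 - 4 = 100 - 5 ≡ 0; y = λ·(1 - 0) - 9 ≡ 1. → (0, 1)
4P: (0, 1) + (4, 1). λ = (1 - 1)/(4 - 0) ≡ 0/4 mod 19. 4⁻¹ ≡ 5 (mod 19) since 4·5 = 20 ≡ 1, so λ ≡ 0.
  x = λ² - 0 - 4 = 0 - 4 ≡ 15; y = λ·(0 - 15) - 1 ≡ 18. → (15, 18)
5P: (15, 18) + (4, 1). λ = (1 - 18)/(4 - 15) ≡ 2/8 mod 19. 8⁻¹ ≡ 12 (mod 19), so λ ≡ 5.
  x = λ² - 15 - 4 = 25 - 19 ≡ 6; y = λ·(15 - 6) - 18 ≡ 8. → (6, 8)
6P: (6, 8) + (4, 1). λ = (1 - 8)/(4 - 6) ≡ 12/17 mod 19. 17⁻¹ ≡ 9 (mod 19) since 17·9 = 153 ≡ 1, so λ ≡ 13.
  x = λ² - 6 - 4 = 169 - 10 ≡ 7; y = λ·(6 - 7) - 8 ≡ 17. → (7, 17)

(7, 17)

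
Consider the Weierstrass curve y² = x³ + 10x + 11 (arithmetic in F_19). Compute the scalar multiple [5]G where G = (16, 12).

Double-and-add on 5 = (101)₂. Start with G = (16, 12) for the leading 1-bit.
double: tangent at (16, 12): λ = (3·16² + 10)/(2·12) ≡ 18/5. 5⁻¹ ≡ 4 (mod 19) since 5·4 = 20 ≡ 1, so λ ≡ 18·4 ≡ 15.
  x = λ² - 16 - 16 = 225 - 32 ≡ 3; y = λ·(16 - 3) - 12 ≡ 12. → (3, 12)
double: tangent at (3, 12): λ = (3·3² + 10)/(2·12) ≡ 18/5. 5⁻¹ ≡ 4 (mod 19), so λ ≡ 18·4 ≡ 15.
  x = λ² - 3 - 3 = 225 - 6 ≡ 10; y = λ·(3 - 10) - 12 ≡ 16. → (10, 16)
add G: (10, 16) + (16, 12). λ = (12 - 16)/(16 - 10) ≡ 15/6 mod 19. 6⁻¹ ≡ 16 (mod 19) since 6·16 = 96 ≡ 1, so λ ≡ 12.
  x = λ² - 10 - 16 = 144 - 26 ≡ 4; y = λ·(10 - 4) - 16 ≡ 18. → (4, 18)

(4, 18)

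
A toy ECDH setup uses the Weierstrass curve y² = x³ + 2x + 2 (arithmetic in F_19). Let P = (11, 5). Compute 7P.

Repeated addition: build up to 7P.
2P: tangent at (11, 5): λ = (3·11² + 2)/(2·5) ≡ 4/10. 10⁻¹ ≡ 2 (mod 19), so λ ≡ 4·2 ≡ 8.
  x = λ² - 11 - 11 = 64 - 22 ≡ 4; y = λ·(11 - 4) - 5 ≡ 13. → (4, 13)
3P: (4, 13) + (11, 5). λ = (5 - 13)/(11 - 4) ≡ 11/7 mod 19. 7⁻¹ ≡ 11 (mod 19), so λ ≡ 7.
  x = λ² - 4 - 11 = 49 - 15 ≡ 15; y = λ·(4 - 15) - 13 ≡ 5. → (15, 5)
4P: (15, 5) + (11, 5). λ = (5 - 5)/(11 - 15) ≡ 0/15 mod 19. 15⁻¹ ≡ 14 (mod 19), so λ ≡ 0.
  x = λ² - 15 - 11 = 0 - 26 ≡ 12; y = λ·(15 - 12) - 5 ≡ 14. → (12, 14)
5P: (12, 14) + (11, 5). λ = (5 - 14)/(11 - 12) ≡ 10/18 mod 19. 18⁻¹ ≡ 18 (mod 19) since 18·18 = 324 ≡ 1, so λ ≡ 9.
  x = λ² - 12 - 11 = 81 - 23 ≡ 1; y = λ·(12 - 1) - 14 ≡ 9. → (1, 9)
6P: (1, 9) + (11, 5). λ = (5 - 9)/(11 - 1) ≡ 15/10 mod 19. 10⁻¹ ≡ 2 (mod 19), so λ ≡ 11.
  x = λ² - 1 - 11 = 121 - 12 ≡ 14; y = λ·(1 - 14) - 9 ≡ 0. → (14, 0)
7P: (14, 0) + (11, 5). λ = (5 - 0)/(11 - 14) ≡ 5/16 mod 19. 16⁻¹ ≡ 6 (mod 19), so λ ≡ 11.
  x = λ² - 14 - 11 = 121 - 25 ≡ 1; y = λ·(14 - 1) - 0 ≡ 10. → (1, 10)

(1, 10)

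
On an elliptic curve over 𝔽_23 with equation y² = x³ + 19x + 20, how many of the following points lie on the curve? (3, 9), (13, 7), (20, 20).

2

(3, 9): 9² ≡ 12, rhs ≡ 12 → on.
(13, 7): 7² ≡ 3, rhs ≡ 3 → on.
(20, 20): 20² ≡ 9, rhs ≡ 5 → off.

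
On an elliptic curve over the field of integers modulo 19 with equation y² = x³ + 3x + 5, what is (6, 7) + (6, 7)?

tangent at (6, 7): λ = (3·6² + 3)/(2·7) ≡ 16/14. 14⁻¹ ≡ 15 (mod 19), so λ ≡ 16·15 ≡ 12.
  x = λ² - 6 - 6 = 144 - 12 ≡ 18; y = λ·(6 - 18) - 7 ≡ 1. → (18, 1)

(18, 1)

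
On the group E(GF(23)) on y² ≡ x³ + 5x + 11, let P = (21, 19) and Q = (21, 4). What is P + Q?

O

The two points share x = 21 and their y-coordinates satisfy 19 + 4 ≡ 0 (mod 23), so they are inverses. Their sum is O.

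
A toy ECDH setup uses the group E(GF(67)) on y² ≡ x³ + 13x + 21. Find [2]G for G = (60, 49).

tangent at (60, 49): λ = (3·60² + 13)/(2·49) ≡ 26/31. 31⁻¹ ≡ 13 (mod 67) since 31·13 = 403 ≡ 1, so λ ≡ 26·13 ≡ 3.
  x = λ² - 60 - 60 = 9 - 120 ≡ 23; y = λ·(60 - 23) - 49 ≡ 62. → (23, 62)

(23, 62)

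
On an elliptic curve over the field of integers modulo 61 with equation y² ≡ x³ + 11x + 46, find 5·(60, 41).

(57, 50)

Write P = (60, 41).
Double-and-add on 5 = (101)₂. Start with P = (60, 41) for the leading 1-bit.
double: tangent at (60, 41): λ = (3·60² + 11)/(2·41) ≡ 14/21. 21⁻¹ ≡ 32 (mod 61) since 21·32 = 672 ≡ 1, so λ ≡ 14·32 ≡ 21.
  x = λ² - 60 - 60 = 441 - 120 ≡ 16; y = λ·(60 - 16) - 41 ≡ 29. → (16, 29)
double: tangent at (16, 29): λ = (3·16² + 11)/(2·29) ≡ 47/58. 58⁻¹ ≡ 20 (mod 61) since 58·20 = 1160 ≡ 1, so λ ≡ 47·20 ≡ 25.
  x = λ² - 16 - 16 = 625 - 32 ≡ 44; y = λ·(16 - 44) - 29 ≡ 3. → (44, 3)
add P: (44, 3) + (60, 41). λ = (41 - 3)/(60 - 44) ≡ 38/16 mod 61. 16⁻¹ ≡ 42 (mod 61) since 16·42 = 672 ≡ 1, so λ ≡ 10.
  x = λ² - 44 - 60 = 100 - 104 ≡ 57; y = λ·(44 - 57) - 3 ≡ 50. → (57, 50)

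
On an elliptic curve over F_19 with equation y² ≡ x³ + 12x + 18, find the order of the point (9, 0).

2

2P: (9, 0) + (9, 0): same x and y₁ ≡ -y₂, so the sum is O.
2P = O, so the order is 2.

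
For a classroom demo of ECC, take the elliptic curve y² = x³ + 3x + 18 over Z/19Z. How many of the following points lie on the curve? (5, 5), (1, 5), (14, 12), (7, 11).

2

(5, 5): 5² ≡ 6, rhs ≡ 6 → on.
(1, 5): 5² ≡ 6, rhs ≡ 3 → off.
(14, 12): 12² ≡ 11, rhs ≡ 11 → on.
(7, 11): 11² ≡ 7, rhs ≡ 2 → off.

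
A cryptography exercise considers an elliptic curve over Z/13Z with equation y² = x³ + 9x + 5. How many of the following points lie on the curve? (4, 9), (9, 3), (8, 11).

2

(4, 9): 9² ≡ 3, rhs ≡ 1 → off.
(9, 3): 3² ≡ 9, rhs ≡ 9 → on.
(8, 11): 11² ≡ 4, rhs ≡ 4 → on.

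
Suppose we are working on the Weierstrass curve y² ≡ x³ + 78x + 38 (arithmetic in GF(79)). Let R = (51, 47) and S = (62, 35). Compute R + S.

(51, 47) + (62, 35). λ = (35 - 47)/(62 - 51) ≡ 67/11 mod 79. 11⁻¹ ≡ 36 (mod 79), so λ ≡ 42.
  x = λ² - 51 - 62 = 1764 - 113 ≡ 71; y = λ·(51 - 71) - 47 ≡ 61. → (71, 61)

(71, 61)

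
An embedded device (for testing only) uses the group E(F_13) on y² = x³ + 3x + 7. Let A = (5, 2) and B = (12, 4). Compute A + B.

(12, 9)

(5, 2) + (12, 4). λ = (4 - 2)/(12 - 5) ≡ 2/7 mod 13. 7⁻¹ ≡ 2 (mod 13), so λ ≡ 4.
  x = λ² - 5 - 12 = 16 - 17 ≡ 12; y = λ·(5 - 12) - 2 ≡ 9. → (12, 9)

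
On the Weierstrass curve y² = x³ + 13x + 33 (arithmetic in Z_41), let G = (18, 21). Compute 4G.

Repeated addition: build up to 4G.
2G: tangent at (18, 21): λ = (3·18² + 13)/(2·21) ≡ 1/1. 1⁻¹ ≡ 1 (mod 41), so λ ≡ 1·1 ≡ 1.
  x = λ² - 18 - 18 = 1 - 36 ≡ 6; y = λ·(18 - 6) - 21 ≡ 32. → (6, 32)
3G: (6, 32) + (18, 21). λ = (21 - 32)/(18 - 6) ≡ 30/12 mod 41. 12⁻¹ ≡ 24 (mod 41), so λ ≡ 23.
  x = λ² - 6 - 18 = 529 - 24 ≡ 13; y = λ·(6 - 13) - 32 ≡ 12. → (13, 12)
4G: (13, 12) + (18, 21). λ = (21 - 12)/(18 - 13) ≡ 9/5 mod 41. 5⁻¹ ≡ 33 (mod 41), so λ ≡ 10.
  x = λ² - 13 - 18 = 100 - 31 ≡ 28; y = λ·(13 - 28) - 12 ≡ 2. → (28, 2)

(28, 2)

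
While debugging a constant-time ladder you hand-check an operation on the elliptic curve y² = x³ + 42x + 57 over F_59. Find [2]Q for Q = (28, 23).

tangent at (28, 23): λ = (3·28² + 42)/(2·23) ≡ 34/46. 46⁻¹ ≡ 9 (mod 59), so λ ≡ 34·9 ≡ 11.
  x = λ² - 28 - 28 = 121 - 56 ≡ 6; y = λ·(28 - 6) - 23 ≡ 42. → (6, 42)

(6, 42)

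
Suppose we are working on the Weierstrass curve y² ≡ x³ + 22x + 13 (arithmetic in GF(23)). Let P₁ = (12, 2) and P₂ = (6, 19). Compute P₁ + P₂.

(6, 4)

(12, 2) + (6, 19). λ = (19 - 2)/(6 - 12) ≡ 17/17 mod 23. 17⁻¹ ≡ 19 (mod 23) since 17·19 = 323 ≡ 1, so λ ≡ 1.
  x = λ² - 12 - 6 = 1 - 18 ≡ 6; y = λ·(12 - 6) - 2 ≡ 4. → (6, 4)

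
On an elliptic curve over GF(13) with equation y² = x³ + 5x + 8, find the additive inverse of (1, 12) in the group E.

(1, 1)

-(1, 12) = (1, -12 mod 13) = (1, 1).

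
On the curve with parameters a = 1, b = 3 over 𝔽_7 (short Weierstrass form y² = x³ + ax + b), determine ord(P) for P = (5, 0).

2P: (5, 0) + (5, 0): same x and y₁ ≡ -y₂, so the sum is O.
2P = O, so the order is 2.

2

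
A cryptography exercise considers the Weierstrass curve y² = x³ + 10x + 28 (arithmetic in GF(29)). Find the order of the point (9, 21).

12

2P: tangent at (9, 21): λ = (3·9² + 10)/(2·21) ≡ 21/13. 13⁻¹ ≡ 9 (mod 29) since 13·9 = 117 ≡ 1, so λ ≡ 21·9 ≡ 15.
  x = λ² - 9 - 9 = 225 - 18 ≡ 4; y = λ·(9 - 4) - 21 ≡ 25. → (4, 25)
3P: (4, 25) + (9, 21). λ = (21 - 25)/(9 - 4) ≡ 25/5 mod 29. 5⁻¹ ≡ 6 (mod 29), so λ ≡ 5.
  x = λ² - 4 - 9 = 25 - 13 ≡ 12; y = λ·(4 - 12) - 25 ≡ 22. → (12, 22)
4P: (12, 22) + (9, 21). λ = (21 - 22)/(9 - 12) ≡ 28/26 mod 29. 26⁻¹ ≡ 19 (mod 29), so λ ≡ 10.
  x = λ² - 12 - 9 = 100 - 21 ≡ 21; y = λ·(12 - 21) - 22 ≡ 4. → (21, 4)
5P: (21, 4) + (9, 21). λ = (21 - 4)/(9 - 21) ≡ 17/17 mod 29. 17⁻¹ ≡ 12 (mod 29), so λ ≡ 1.
  x = λ² - 21 - 9 = 1 - 30 ≡ 0; y = λ·(21 - 0) - 4 ≡ 17. → (0, 17)
6P: (0, 17) + (9, 21). λ = (21 - 17)/(9 - 0) ≡ 4/9 mod 29. 9⁻¹ ≡ 13 (mod 29), so λ ≡ 23.
  x = λ² - 0 - 9 = 529 - 9 ≡ 27; y = λ·(0 - 27) - 17 ≡ 0. → (27, 0)
7P: (27, 0) + (9, 21). λ = (21 - 0)/(9 - 27) ≡ 21/11 mod 29. 11⁻¹ ≡ 8 (mod 29), so λ ≡ 23.
  x = λ² - 27 - 9 = 529 - 36 ≡ 0; y = λ·(27 - 0) - 0 ≡ 12. → (0, 12)
8P: (0, 12) + (9, 21). λ = (21 - 12)/(9 - 0) ≡ 9/9 mod 29. 9⁻¹ ≡ 13 (mod 29) since 9·13 = 117 ≡ 1, so λ ≡ 1.
  x = λ² - 0 - 9 = 1 - 9 ≡ 21; y = λ·(0 - 21) - 12 ≡ 25. → (21, 25)
9P: (21, 25) + (9, 21). λ = (21 - 25)/(9 - 21) ≡ 25/17 mod 29. 17⁻¹ ≡ 12 (mod 29), so λ ≡ 10.
  x = λ² - 21 - 9 = 100 - 30 ≡ 12; y = λ·(21 - 12) - 25 ≡ 7. → (12, 7)
10P: (12, 7) + (9, 21). λ = (21 - 7)/(9 - 12) ≡ 14/26 mod 29. 26⁻¹ ≡ 19 (mod 29), so λ ≡ 5.
  x = λ² - 12 - 9 = 25 - 21 ≡ 4; y = λ·(12 - 4) - 7 ≡ 4. → (4, 4)
11P: (4, 4) + (9, 21). λ = (21 - 4)/(9 - 4) ≡ 17/5 mod 29. 5⁻¹ ≡ 6 (mod 29) since 5·6 = 30 ≡ 1, so λ ≡ 15.
  x = λ² - 4 - 9 = 225 - 13 ≡ 9; y = λ·(4 - 9) - 4 ≡ 8. → (9, 8)
12P: (9, 8) + (9, 21): same x and y₁ ≡ -y₂, so the sum is 𝒪.
12P = 𝒪, so the order is 12.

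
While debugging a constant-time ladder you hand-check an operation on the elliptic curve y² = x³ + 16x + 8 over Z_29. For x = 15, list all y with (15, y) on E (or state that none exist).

none

x³ + 16x + 8 = 3623 ≡ 27 (mod 29).
27 is a non-residue mod 29; no y exists.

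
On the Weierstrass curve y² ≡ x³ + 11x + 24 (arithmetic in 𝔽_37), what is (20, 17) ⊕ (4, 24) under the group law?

(9, 36)

(20, 17) + (4, 24). λ = (24 - 17)/(4 - 20) ≡ 7/21 mod 37. 21⁻¹ ≡ 30 (mod 37) since 21·30 = 630 ≡ 1, so λ ≡ 25.
  x = λ² - 20 - 4 = 625 - 24 ≡ 9; y = λ·(20 - 9) - 17 ≡ 36. → (9, 36)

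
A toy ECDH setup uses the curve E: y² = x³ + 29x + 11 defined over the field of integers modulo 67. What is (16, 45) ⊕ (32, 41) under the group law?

(16, 45) + (32, 41). λ = (41 - 45)/(32 - 16) ≡ 63/16 mod 67. 16⁻¹ ≡ 21 (mod 67), so λ ≡ 50.
  x = λ² - 16 - 32 = 2500 - 48 ≡ 40; y = λ·(16 - 40) - 45 ≡ 28. → (40, 28)

(40, 28)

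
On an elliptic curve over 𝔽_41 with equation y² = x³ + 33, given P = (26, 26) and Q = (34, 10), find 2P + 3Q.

(22, 29)

First 2P:
Repeated addition: build up to 2P.
2P: tangent at (26, 26): λ = (3·26² + 0)/(2·26) ≡ 19/11. 11⁻¹ ≡ 15 (mod 41) since 11·15 = 165 ≡ 1, so λ ≡ 19·15 ≡ 39.
  x = λ² - 26 - 26 = 1521 - 52 ≡ 34; y = λ·(26 - 34) - 26 ≡ 31. → (34, 31)
2P = (34, 31).
Next 3Q:
Repeated addition: build up to 3Q.
2Q: tangent at (34, 10): λ = (3·34² + 0)/(2·10) ≡ 24/20. 20⁻¹ ≡ 39 (mod 41), so λ ≡ 24·39 ≡ 34.
  x = λ² - 34 - 34 = 1156 - 68 ≡ 22; y = λ·(34 - 22) - 10 ≡ 29. → (22, 29)
3Q: (22, 29) + (34, 10). λ = (10 - 29)/(34 - 22) ≡ 22/12 mod 41. 12⁻¹ ≡ 24 (mod 41), so λ ≡ 36.
  x = λ² - 22 - 34 = 1296 - 56 ≡ 10; y = λ·(22 - 10) - 29 ≡ 34. → (10, 34)
3Q = (10, 34).
Finally 2P + 3Q:
(34, 31) + (10, 34). λ = (34 - 31)/(10 - 34) ≡ 3/17 mod 41. 17⁻¹ ≡ 29 (mod 41), so λ ≡ 5.
  x = λ² - 34 - 10 = 25 - 44 ≡ 22; y = λ·(34 - 22) - 31 ≡ 29. → (22, 29)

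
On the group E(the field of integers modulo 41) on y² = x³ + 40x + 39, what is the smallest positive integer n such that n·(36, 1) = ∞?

2P: tangent at (36, 1): λ = (3·36² + 40)/(2·1) ≡ 33/2. 2⁻¹ ≡ 21 (mod 41) since 2·21 = 42 ≡ 1, so λ ≡ 33·21 ≡ 37.
  x = λ² - 36 - 36 = 1369 - 72 ≡ 26; y = λ·(36 - 26) - 1 ≡ 0. → (26, 0)
3P: (26, 0) + (36, 1). λ = (1 - 0)/(36 - 26) ≡ 1/10 mod 41. 10⁻¹ ≡ 37 (mod 41), so λ ≡ 37.
  x = λ² - 26 - 36 = 1369 - 62 ≡ 36; y = λ·(26 - 36) - 0 ≡ 40. → (36, 40)
4P: (36, 40) + (36, 1): same x and y₁ ≡ -y₂, so the sum is ∞.
4P = ∞, so the order is 4.

4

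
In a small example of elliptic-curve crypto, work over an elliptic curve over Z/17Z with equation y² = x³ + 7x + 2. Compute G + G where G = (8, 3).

(5, 3)

tangent at (8, 3): λ = (3·8² + 7)/(2·3) ≡ 12/6. 6⁻¹ ≡ 3 (mod 17), so λ ≡ 12·3 ≡ 2.
  x = λ² - 8 - 8 = 4 - 16 ≡ 5; y = λ·(8 - 5) - 3 ≡ 3. → (5, 3)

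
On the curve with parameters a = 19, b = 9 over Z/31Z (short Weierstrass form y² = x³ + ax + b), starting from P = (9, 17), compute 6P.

O

Double-and-add on 6 = (110)₂. Start with P = (9, 17) for the leading 1-bit.
double: tangent at (9, 17): λ = (3·9² + 19)/(2·17) ≡ 14/3. 3⁻¹ ≡ 21 (mod 31), so λ ≡ 14·21 ≡ 15.
  x = λ² - 9 - 9 = 225 - 18 ≡ 21; y = λ·(9 - 21) - 17 ≡ 20. → (21, 20)
add P: (21, 20) + (9, 17). λ = (17 - 20)/(9 - 21) ≡ 28/19 mod 31. 19⁻¹ ≡ 18 (mod 31) since 19·18 = 342 ≡ 1, so λ ≡ 8.
  x = λ² - 21 - 9 = 64 - 30 ≡ 3; y = λ·(21 - 3) - 20 ≡ 0. → (3, 0)
double: (3, 0) + (3, 0): same x and y₁ ≡ -y₂, so the sum is O.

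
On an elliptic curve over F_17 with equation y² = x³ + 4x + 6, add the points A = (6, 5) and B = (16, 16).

(11, 15)

(6, 5) + (16, 16). λ = (16 - 5)/(16 - 6) ≡ 11/10 mod 17. 10⁻¹ ≡ 12 (mod 17) since 10·12 = 120 ≡ 1, so λ ≡ 13.
  x = λ² - 6 - 16 = 169 - 22 ≡ 11; y = λ·(6 - 11) - 5 ≡ 15. → (11, 15)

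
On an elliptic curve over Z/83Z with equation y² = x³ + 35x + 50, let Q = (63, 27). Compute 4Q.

(36, 18)

Double-and-add on 4 = (100)₂. Start with Q = (63, 27) for the leading 1-bit.
double: tangent at (63, 27): λ = (3·63² + 35)/(2·27) ≡ 73/54. 54⁻¹ ≡ 20 (mod 83), so λ ≡ 73·20 ≡ 49.
  x = λ² - 63 - 63 = 2401 - 126 ≡ 34; y = λ·(63 - 34) - 27 ≡ 66. → (34, 66)
double: tangent at (34, 66): λ = (3·34² + 35)/(2·66) ≡ 17/49. 49⁻¹ ≡ 61 (mod 83), so λ ≡ 17·61 ≡ 41.
  x = λ² - 34 - 34 = 1681 - 68 ≡ 36; y = λ·(34 - 36) - 66 ≡ 18. → (36, 18)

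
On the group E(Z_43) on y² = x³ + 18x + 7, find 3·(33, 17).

(4, 10)

Write P = (33, 17).
Repeated addition: build up to 3P.
2P: tangent at (33, 17): λ = (3·33² + 18)/(2·17) ≡ 17/34. 34⁻¹ ≡ 19 (mod 43), so λ ≡ 17·19 ≡ 22.
  x = λ² - 33 - 33 = 484 - 66 ≡ 31; y = λ·(33 - 31) - 17 ≡ 27. → (31, 27)
3P: (31, 27) + (33, 17). λ = (17 - 27)/(33 - 31) ≡ 33/2 mod 43. 2⁻¹ ≡ 22 (mod 43), so λ ≡ 38.
  x = λ² - 31 - 33 = 1444 - 64 ≡ 4; y = λ·(31 - 4) - 27 ≡ 10. → (4, 10)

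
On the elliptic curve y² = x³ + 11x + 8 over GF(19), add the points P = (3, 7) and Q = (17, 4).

(3, 7) + (17, 4). λ = (4 - 7)/(17 - 3) ≡ 16/14 mod 19. 14⁻¹ ≡ 15 (mod 19), so λ ≡ 12.
  x = λ² - 3 - 17 = 144 - 20 ≡ 10; y = λ·(3 - 10) - 7 ≡ 4. → (10, 4)

(10, 4)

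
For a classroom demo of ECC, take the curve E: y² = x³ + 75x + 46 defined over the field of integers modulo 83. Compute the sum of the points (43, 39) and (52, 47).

(43, 39) + (52, 47). λ = (47 - 39)/(52 - 43) ≡ 8/9 mod 83. 9⁻¹ ≡ 37 (mod 83) since 9·37 = 333 ≡ 1, so λ ≡ 47.
  x = λ² - 43 - 52 = 2209 - 95 ≡ 39; y = λ·(43 - 39) - 39 ≡ 66. → (39, 66)

(39, 66)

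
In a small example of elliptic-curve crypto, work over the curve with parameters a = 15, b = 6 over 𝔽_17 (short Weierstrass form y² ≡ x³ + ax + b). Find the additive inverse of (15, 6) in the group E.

(15, 11)

-(15, 6) = (15, -6 mod 17) = (15, 11).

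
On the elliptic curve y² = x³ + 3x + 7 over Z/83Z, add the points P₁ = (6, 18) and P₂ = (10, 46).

(33, 42)

(6, 18) + (10, 46). λ = (46 - 18)/(10 - 6) ≡ 28/4 mod 83. 4⁻¹ ≡ 21 (mod 83), so λ ≡ 7.
  x = λ² - 6 - 10 = 49 - 16 ≡ 33; y = λ·(6 - 33) - 18 ≡ 42. → (33, 42)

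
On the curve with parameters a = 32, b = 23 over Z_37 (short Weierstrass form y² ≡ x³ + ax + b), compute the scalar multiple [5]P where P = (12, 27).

Double-and-add on 5 = (101)₂. Start with P = (12, 27) for the leading 1-bit.
double: tangent at (12, 27): λ = (3·12² + 32)/(2·27) ≡ 20/17. 17⁻¹ ≡ 24 (mod 37) since 17·24 = 408 ≡ 1, so λ ≡ 20·24 ≡ 36.
  x = λ² - 12 - 12 = 1296 - 24 ≡ 14; y = λ·(12 - 14) - 27 ≡ 12. → (14, 12)
double: tangent at (14, 12): λ = (3·14² + 32)/(2·12) ≡ 28/24. 24⁻¹ ≡ 17 (mod 37), so λ ≡ 28·17 ≡ 32.
  x = λ² - 14 - 14 = 1024 - 28 ≡ 34; y = λ·(14 - 34) - 12 ≡ 14. → (34, 14)
add P: (34, 14) + (12, 27). λ = (27 - 14)/(12 - 34) ≡ 13/15 mod 37. 15⁻¹ ≡ 5 (mod 37), so λ ≡ 28.
  x = λ² - 34 - 12 = 784 - 46 ≡ 35; y = λ·(34 - 35) - 14 ≡ 32. → (35, 32)

(35, 32)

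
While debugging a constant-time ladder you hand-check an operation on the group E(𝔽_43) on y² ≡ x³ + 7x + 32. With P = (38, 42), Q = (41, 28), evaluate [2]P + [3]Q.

(27, 34)

First 2P:
Repeated addition: build up to 2P.
2P: tangent at (38, 42): λ = (3·38² + 7)/(2·42) ≡ 39/41. 41⁻¹ ≡ 21 (mod 43) since 41·21 = 861 ≡ 1, so λ ≡ 39·21 ≡ 2.
  x = λ² - 38 - 38 = 4 - 76 ≡ 14; y = λ·(38 - 14) - 42 ≡ 6. → (14, 6)
2P = (14, 6).
Next 3Q:
Repeated addition: build up to 3Q.
2Q: tangent at (41, 28): λ = (3·41² + 7)/(2·28) ≡ 19/13. 13⁻¹ ≡ 10 (mod 43) since 13·10 = 130 ≡ 1, so λ ≡ 19·10 ≡ 18.
  x = λ² - 41 - 41 = 324 - 82 ≡ 27; y = λ·(41 - 27) - 28 ≡ 9. → (27, 9)
3Q: (27, 9) + (41, 28). λ = (28 - 9)/(41 - 27) ≡ 19/14 mod 43. 14⁻¹ ≡ 40 (mod 43) since 14·40 = 560 ≡ 1, so λ ≡ 29.
  x = λ² - 27 - 41 = 841 - 68 ≡ 42; y = λ·(27 - 42) - 9 ≡ 29. → (42, 29)
3Q = (42, 29).
Finally 2P + 3Q:
(14, 6) + (42, 29). λ = (29 - 6)/(42 - 14) ≡ 23/28 mod 43. 28⁻¹ ≡ 20 (mod 43) since 28·20 = 560 ≡ 1, so λ ≡ 30.
  x = λ² - 14 - 42 = 900 - 56 ≡ 27; y = λ·(14 - 27) - 6 ≡ 34. → (27, 34)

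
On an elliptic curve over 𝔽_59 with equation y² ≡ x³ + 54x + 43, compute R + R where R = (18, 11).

(13, 13)

tangent at (18, 11): λ = (3·18² + 54)/(2·11) ≡ 23/22. 22⁻¹ ≡ 51 (mod 59), so λ ≡ 23·51 ≡ 52.
  x = λ² - 18 - 18 = 2704 - 36 ≡ 13; y = λ·(18 - 13) - 11 ≡ 13. → (13, 13)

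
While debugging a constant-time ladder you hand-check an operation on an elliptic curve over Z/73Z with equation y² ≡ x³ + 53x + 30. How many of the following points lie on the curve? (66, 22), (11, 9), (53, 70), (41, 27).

(66, 22): 22² ≡ 46, rhs ≡ 46 → on.
(11, 9): 9² ≡ 8, rhs ≡ 46 → off.
(53, 70): 70² ≡ 9, rhs ≡ 22 → off.
(41, 27): 27² ≡ 72, rhs ≡ 22 → off.

1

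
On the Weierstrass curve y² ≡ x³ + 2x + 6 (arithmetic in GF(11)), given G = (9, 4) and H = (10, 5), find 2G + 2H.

First 2G:
Repeated addition: build up to 2G.
2G: tangent at (9, 4): λ = (3·9² + 2)/(2·4) ≡ 3/8. 8⁻¹ ≡ 7 (mod 11), so λ ≡ 3·7 ≡ 10.
  x = λ² - 9 - 9 = 100 - 18 ≡ 5; y = λ·(9 - 5) - 4 ≡ 3. → (5, 3)
2G = (5, 3).
Next 2H:
Repeated addition: build up to 2H.
2H: tangent at (10, 5): λ = (3·10² + 2)/(2·5) ≡ 5/10. 10⁻¹ ≡ 10 (mod 11), so λ ≡ 5·10 ≡ 6.
  x = λ² - 10 - 10 = 36 - 20 ≡ 5; y = λ·(10 - 5) - 5 ≡ 3. → (5, 3)
2H = (5, 3).
Finally 2G + 2H:
tangent at (5, 3): λ = (3·5² + 2)/(2·3) ≡ 0/6. 6⁻¹ ≡ 2 (mod 11) since 6·2 = 12 ≡ 1, so λ ≡ 0·2 ≡ 0.
  x = λ² - 5 - 5 = 0 - 10 ≡ 1; y = λ·(5 - 1) - 3 ≡ 8. → (1, 8)

(1, 8)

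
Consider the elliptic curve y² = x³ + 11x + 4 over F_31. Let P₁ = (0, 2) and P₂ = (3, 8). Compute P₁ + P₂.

(0, 2) + (3, 8). λ = (8 - 2)/(3 - 0) ≡ 6/3 mod 31. 3⁻¹ ≡ 21 (mod 31), so λ ≡ 2.
  x = λ² - 0 - 3 = 4 - 3 ≡ 1; y = λ·(0 - 1) - 2 ≡ 27. → (1, 27)

(1, 27)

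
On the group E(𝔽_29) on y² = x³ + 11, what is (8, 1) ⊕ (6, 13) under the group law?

(8, 1) + (6, 13). λ = (13 - 1)/(6 - 8) ≡ 12/27 mod 29. 27⁻¹ ≡ 14 (mod 29) since 27·14 = 378 ≡ 1, so λ ≡ 23.
  x = λ² - 8 - 6 = 529 - 14 ≡ 22; y = λ·(8 - 22) - 1 ≡ 25. → (22, 25)

(22, 25)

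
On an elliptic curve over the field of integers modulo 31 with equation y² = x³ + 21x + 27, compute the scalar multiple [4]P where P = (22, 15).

(24, 8)

Double-and-add on 4 = (100)₂. Start with P = (22, 15) for the leading 1-bit.
double: tangent at (22, 15): λ = (3·22² + 21)/(2·15) ≡ 16/30. 30⁻¹ ≡ 30 (mod 31) since 30·30 = 900 ≡ 1, so λ ≡ 16·30 ≡ 15.
  x = λ² - 22 - 22 = 225 - 44 ≡ 26; y = λ·(22 - 26) - 15 ≡ 18. → (26, 18)
double: tangent at (26, 18): λ = (3·26² + 21)/(2·18) ≡ 3/5. 5⁻¹ ≡ 25 (mod 31), so λ ≡ 3·25 ≡ 13.
  x = λ² - 26 - 26 = 169 - 52 ≡ 24; y = λ·(26 - 24) - 18 ≡ 8. → (24, 8)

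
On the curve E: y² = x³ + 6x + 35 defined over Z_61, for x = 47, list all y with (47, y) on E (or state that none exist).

x³ + 6x + 35 = 104140 ≡ 13 (mod 61).
Square roots of 13 mod 61: 14 and 47 (since 14² = 196 ≡ 13).

14, 47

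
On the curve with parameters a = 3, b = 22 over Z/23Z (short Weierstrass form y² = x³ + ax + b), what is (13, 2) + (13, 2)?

(21, 13)

tangent at (13, 2): λ = (3·13² + 3)/(2·2) ≡ 4/4. 4⁻¹ ≡ 6 (mod 23), so λ ≡ 4·6 ≡ 1.
  x = λ² - 13 - 13 = 1 - 26 ≡ 21; y = λ·(13 - 21) - 2 ≡ 13. → (21, 13)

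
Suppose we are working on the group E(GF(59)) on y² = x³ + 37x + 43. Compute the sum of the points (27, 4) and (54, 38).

(27, 4) + (54, 38). λ = (38 - 4)/(54 - 27) ≡ 34/27 mod 59. 27⁻¹ ≡ 35 (mod 59), so λ ≡ 10.
  x = λ² - 27 - 54 = 100 - 81 ≡ 19; y = λ·(27 - 19) - 4 ≡ 17. → (19, 17)

(19, 17)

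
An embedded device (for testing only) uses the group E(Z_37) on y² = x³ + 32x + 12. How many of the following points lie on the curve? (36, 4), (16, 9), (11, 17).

(36, 4): 4² ≡ 16, rhs ≡ 16 → on.
(16, 9): 9² ≡ 7, rhs ≡ 32 → off.
(11, 17): 17² ≡ 30, rhs ≡ 30 → on.

2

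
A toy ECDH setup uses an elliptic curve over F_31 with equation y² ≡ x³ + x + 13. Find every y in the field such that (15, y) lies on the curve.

x³ + 1x + 13 = 3403 ≡ 24 (mod 31).
24 is a non-residue mod 31; no y exists.

none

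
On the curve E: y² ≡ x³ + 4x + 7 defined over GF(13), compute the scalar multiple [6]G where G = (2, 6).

(2, 7)

Double-and-add on 6 = (110)₂. Start with G = (2, 6) for the leading 1-bit.
double: tangent at (2, 6): λ = (3·2² + 4)/(2·6) ≡ 3/12. 12⁻¹ ≡ 12 (mod 13), so λ ≡ 3·12 ≡ 10.
  x = λ² - 2 - 2 = 100 - 4 ≡ 5; y = λ·(2 - 5) - 6 ≡ 3. → (5, 3)
add G: (5, 3) + (2, 6). λ = (6 - 3)/(2 - 5) ≡ 3/10 mod 13. 10⁻¹ ≡ 4 (mod 13), so λ ≡ 12.
  x = λ² - 5 - 2 = 144 - 7 ≡ 7; y = λ·(5 - 7) - 3 ≡ 12. → (7, 12)
double: tangent at (7, 12): λ = (3·7² + 4)/(2·12) ≡ 8/11. 11⁻¹ ≡ 6 (mod 13) since 11·6 = 66 ≡ 1, so λ ≡ 8·6 ≡ 9.
  x = λ² - 7 - 7 = 81 - 14 ≡ 2; y = λ·(7 - 2) - 12 ≡ 7. → (2, 7)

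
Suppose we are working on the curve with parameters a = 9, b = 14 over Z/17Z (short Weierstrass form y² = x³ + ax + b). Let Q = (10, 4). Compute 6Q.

(3, 0)

Double-and-add on 6 = (110)₂. Start with Q = (10, 4) for the leading 1-bit.
double: tangent at (10, 4): λ = (3·10² + 9)/(2·4) ≡ 3/8. 8⁻¹ ≡ 15 (mod 17) since 8·15 = 120 ≡ 1, so λ ≡ 3·15 ≡ 11.
  x = λ² - 10 - 10 = 121 - 20 ≡ 16; y = λ·(10 - 16) - 4 ≡ 15. → (16, 15)
add Q: (16, 15) + (10, 4). λ = (4 - 15)/(10 - 16) ≡ 6/11 mod 17. 11⁻¹ ≡ 14 (mod 17) since 11·14 = 154 ≡ 1, so λ ≡ 16.
  x = λ² - 16 - 10 = 256 - 26 ≡ 9; y = λ·(16 - 9) - 15 ≡ 12. → (9, 12)
double: tangent at (9, 12): λ = (3·9² + 9)/(2·12) ≡ 14/7. 7⁻¹ ≡ 5 (mod 17) since 7·5 = 35 ≡ 1, so λ ≡ 14·5 ≡ 2.
  x = λ² - 9 - 9 = 4 - 18 ≡ 3; y = λ·(9 - 3) - 12 ≡ 0. → (3, 0)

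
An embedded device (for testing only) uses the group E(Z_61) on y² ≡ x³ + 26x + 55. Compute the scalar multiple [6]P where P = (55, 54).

(51, 25)

Double-and-add on 6 = (110)₂. Start with P = (55, 54) for the leading 1-bit.
double: tangent at (55, 54): λ = (3·55² + 26)/(2·54) ≡ 12/47. 47⁻¹ ≡ 13 (mod 61), so λ ≡ 12·13 ≡ 34.
  x = λ² - 55 - 55 = 1156 - 110 ≡ 9; y = λ·(55 - 9) - 54 ≡ 46. → (9, 46)
add P: (9, 46) + (55, 54). λ = (54 - 46)/(55 - 9) ≡ 8/46 mod 61. 46⁻¹ ≡ 4 (mod 61) since 46·4 = 184 ≡ 1, so λ ≡ 32.
  x = λ² - 9 - 55 = 1024 - 64 ≡ 45; y = λ·(9 - 45) - 46 ≡ 22. → (45, 22)
double: tangent at (45, 22): λ = (3·45² + 26)/(2·22) ≡ 1/44. 44⁻¹ ≡ 43 (mod 61) since 44·43 = 1892 ≡ 1, so λ ≡ 1·43 ≡ 43.
  x = λ² - 45 - 45 = 1849 - 90 ≡ 51; y = λ·(45 - 51) - 22 ≡ 25. → (51, 25)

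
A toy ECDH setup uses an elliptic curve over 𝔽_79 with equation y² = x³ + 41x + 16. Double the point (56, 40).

tangent at (56, 40): λ = (3·56² + 41)/(2·40) ≡ 48/1. 1⁻¹ ≡ 1 (mod 79) since 1·1 = 1 ≡ 1, so λ ≡ 48·1 ≡ 48.
  x = λ² - 56 - 56 = 2304 - 112 ≡ 59; y = λ·(56 - 59) - 40 ≡ 53. → (59, 53)

(59, 53)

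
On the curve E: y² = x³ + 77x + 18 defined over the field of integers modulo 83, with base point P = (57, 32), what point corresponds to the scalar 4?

Double-and-add on 4 = (100)₂. Start with P = (57, 32) for the leading 1-bit.
double: tangent at (57, 32): λ = (3·57² + 77)/(2·32) ≡ 30/64. 64⁻¹ ≡ 48 (mod 83), so λ ≡ 30·48 ≡ 29.
  x = λ² - 57 - 57 = 841 - 114 ≡ 63; y = λ·(57 - 63) - 32 ≡ 43. → (63, 43)
double: tangent at (63, 43): λ = (3·63² + 77)/(2·43) ≡ 32/3. 3⁻¹ ≡ 28 (mod 83) since 3·28 = 84 ≡ 1, so λ ≡ 32·28 ≡ 66.
  x = λ² - 63 - 63 = 4356 - 126 ≡ 80; y = λ·(63 - 80) - 43 ≡ 80. → (80, 80)

(80, 80)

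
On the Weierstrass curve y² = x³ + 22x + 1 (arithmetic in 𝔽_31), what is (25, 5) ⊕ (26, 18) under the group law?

(25, 26)

(25, 5) + (26, 18). λ = (18 - 5)/(26 - 25) ≡ 13/1 mod 31. 1⁻¹ ≡ 1 (mod 31), so λ ≡ 13.
  x = λ² - 25 - 26 = 169 - 51 ≡ 25; y = λ·(25 - 25) - 5 ≡ 26. → (25, 26)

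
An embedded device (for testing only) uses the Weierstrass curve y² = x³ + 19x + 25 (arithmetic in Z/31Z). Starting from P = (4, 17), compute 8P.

Repeated addition: build up to 8P.
2P: tangent at (4, 17): λ = (3·4² + 19)/(2·17) ≡ 5/3. 3⁻¹ ≡ 21 (mod 31), so λ ≡ 5·21 ≡ 12.
  x = λ² - 4 - 4 = 144 - 8 ≡ 12; y = λ·(4 - 12) - 17 ≡ 11. → (12, 11)
3P: (12, 11) + (4, 17). λ = (17 - 11)/(4 - 12) ≡ 6/23 mod 31. 23⁻¹ ≡ 27 (mod 31), so λ ≡ 7.
  x = λ² - 12 - 4 = 49 - 16 ≡ 2; y = λ·(12 - 2) - 11 ≡ 28. → (2, 28)
4P: (2, 28) + (4, 17). λ = (17 - 28)/(4 - 2) ≡ 20/2 mod 31. 2⁻¹ ≡ 16 (mod 31) since 2·16 = 32 ≡ 1, so λ ≡ 10.
  x = λ² - 2 - 4 = 100 - 6 ≡ 1; y = λ·(2 - 1) - 28 ≡ 13. → (1, 13)
5P: (1, 13) + (4, 17). λ = (17 - 13)/(4 - 1) ≡ 4/3 mod 31. 3⁻¹ ≡ 21 (mod 31) since 3·21 = 63 ≡ 1, so λ ≡ 22.
  x = λ² - 1 - 4 = 484 - 5 ≡ 14; y = λ·(1 - 14) - 13 ≡ 11. → (14, 11)
6P: (14, 11) + (4, 17). λ = (17 - 11)/(4 - 14) ≡ 6/21 mod 31. 21⁻¹ ≡ 3 (mod 31), so λ ≡ 18.
  x = λ² - 14 - 4 = 324 - 18 ≡ 27; y = λ·(14 - 27) - 11 ≡ 3. → (27, 3)
7P: (27, 3) + (4, 17). λ = (17 - 3)/(4 - 27) ≡ 14/8 mod 31. 8⁻¹ ≡ 4 (mod 31) since 8·4 = 32 ≡ 1, so λ ≡ 25.
  x = λ² - 27 - 4 = 625 - 31 ≡ 5; y = λ·(27 - 5) - 3 ≡ 20. → (5, 20)
8P: (5, 20) + (4, 17). λ = (17 - 20)/(4 - 5) ≡ 28/30 mod 31. 30⁻¹ ≡ 30 (mod 31), so λ ≡ 3.
  x = λ² - 5 - 4 = 9 - 9 ≡ 0; y = λ·(5 - 0) - 20 ≡ 26. → (0, 26)

(0, 26)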